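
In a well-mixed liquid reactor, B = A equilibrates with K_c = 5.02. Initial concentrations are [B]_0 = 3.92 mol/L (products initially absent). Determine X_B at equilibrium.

X = 0.834

Let X = conversion of B; extent ξ = 3.92·X mol/L.
Concentrations: [B] = 3.92 − 3.92X; [A] = 3.92X.
K_c = [A] / ([B]).
This equals 5.02 at X = 0.834 (the root in 0 < X < 1).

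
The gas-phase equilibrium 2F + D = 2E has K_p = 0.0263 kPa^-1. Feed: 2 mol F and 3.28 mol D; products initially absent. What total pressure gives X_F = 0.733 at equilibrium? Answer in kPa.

Basis: 2 mol F initially; let X = conversion of F. Extent ξ = X.
Mole table: n_F = 2 − 2X; n_D = 3.28 − X; n_E = 2X.
n_T = Σnᵢ = 5.28 − X.
K_p = p_E^2 / (p_F^2 p_D) with p_i = (n_i/n_T)·P.
At X = 0.733: the mole-fraction product g(X) = Π y_i^ν_i = 13.45. Since K_p = g(X)·P^{-1}, P = (g/K_p)^(1/1) = (13.45/0.0263)^(1/1) = 512 kPa.

P = 512 kPa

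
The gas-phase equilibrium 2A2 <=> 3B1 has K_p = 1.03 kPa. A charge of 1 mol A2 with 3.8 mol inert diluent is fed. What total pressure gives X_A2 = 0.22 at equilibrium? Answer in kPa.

P = 85.6 kPa

Basis: 1 mol A2 initially; let X = conversion of A2. Extent ξ = 0.5X.
Moles: n_A2 = 1 − X; n_B1 = 1.5X; n_I = 3.8 (inert).
n_T = Σnᵢ = 4.8 + 0.5X.
K_p = p_B1^3 / (p_A2^2) with p_i = (n_i/n_T)·P.
At X = 0.22: the mole-fraction product g(X) = Π y_i^ν_i = 0.01203. Since K_p = g(X)·P^{1}, P = (K_p/g)^(1/1) = (1.03/0.01203)^(1/1) = 85.6 kPa.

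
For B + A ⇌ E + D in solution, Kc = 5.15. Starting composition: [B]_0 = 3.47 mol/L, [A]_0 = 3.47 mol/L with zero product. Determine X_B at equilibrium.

X = 0.694

Let X = conversion of B; extent ξ = 3.47·X mol/L.
Concentrations: [B] = 3.47 − 3.47X; [A] = 3.47 − 3.47X; [E] = 3.47X; [D] = 3.47X.
Kc = [E] [D] / ([B] [A]).
Setting equal to 5.15 and solving for X on (0,1) gives X = 0.694.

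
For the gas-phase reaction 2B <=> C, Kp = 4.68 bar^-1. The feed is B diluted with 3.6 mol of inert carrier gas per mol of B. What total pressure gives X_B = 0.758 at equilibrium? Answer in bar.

Take 1 mol B as basis and let X be its fractional conversion, so ξ = 0.5X.
Moles: n_B = 1 − X; n_C = 0.5X; n_I = 3.6 (inert).
Summing: n_T = 4.6 − 0.5X.
Kp = p_C / (p_B^2) with p_i = (n_i/n_T)·P.
At X = 0.758: the mole-fraction product g(X) = Π y_i^ν_i = 27.32. Since Kp = g(X)·P^{-1}, P = (g/Kp)^(1/1) = (27.32/4.68)^(1/1) = 5.84 bar.

P = 5.84 bar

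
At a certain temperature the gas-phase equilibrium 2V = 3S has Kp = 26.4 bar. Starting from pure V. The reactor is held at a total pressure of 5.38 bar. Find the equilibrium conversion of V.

X = 0.635

Basis: 1 mol V initially; let X = conversion of V. Extent ξ = 0.5X.
At extent ξ: n_V = 1 − X; n_S = 1.5X.
n_T = Σnᵢ = 1 + 0.5X.
Mole fractions y_i = n_i/n_T; Kp = p_S^3 / (p_V^2) with p_i = y_i·P.
Equating to 26.4 bar and solving on 0 < X < 1: X = 0.635.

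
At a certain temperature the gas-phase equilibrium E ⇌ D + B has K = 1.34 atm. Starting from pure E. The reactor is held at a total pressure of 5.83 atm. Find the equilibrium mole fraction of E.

y_E = 0.396

Basis: 1 mol E initially; let X = conversion of E. Extent ξ = X.
At extent ξ: n_E = 1 − X; n_D = X; n_B = X.
Summing: n_T = 1 + X.
Mole fractions y_i = n_i/n_T; K = p_D p_B / (p_E) with p_i = y_i·P.
Setting this equal to 1.34 atm and taking the physical root (0 < X < 1) gives X = 0.432.
Then n_E = 0.568, n_T = 1.43, so y_E = 0.396.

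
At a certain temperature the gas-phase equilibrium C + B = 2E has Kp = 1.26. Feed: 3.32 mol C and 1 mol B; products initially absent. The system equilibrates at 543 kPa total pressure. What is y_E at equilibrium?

Let X = conversion of B (basis 1 mol B); extent of reaction ξ = X.
At extent ξ: n_C = 3.32 − X; n_B = 1 − X; n_E = 2X.
Since Δν = 0, n_T = 4.32 throughout.
y_i = n_i/n_T, p_i = y_i·P. Kp = p_E^2 / (p_C p_B).
Substituting and setting equal to 1.26 gives a polynomial in X; the root in (0,1) is X = 0.592.
Then n_E = 1.18, n_T = 4.32, so y_E = 0.274.

y_E = 0.274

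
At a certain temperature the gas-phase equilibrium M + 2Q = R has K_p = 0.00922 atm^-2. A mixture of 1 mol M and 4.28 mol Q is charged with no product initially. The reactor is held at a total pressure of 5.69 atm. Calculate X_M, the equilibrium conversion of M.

X = 0.160

Basis: 1 mol M initially; let X = conversion of M. Extent ξ = X.
Mole table: n_M = 1 − X; n_Q = 4.28 − 2X; n_R = X.
Total moles n_T = 5.28 − 2X.
With p_i = (n_i/n_T)P, K_p = p_R / (p_M p_Q^2).
Setting this equal to 0.00922 atm^-2 and taking the physical root (0 < X < 1) gives X = 0.160.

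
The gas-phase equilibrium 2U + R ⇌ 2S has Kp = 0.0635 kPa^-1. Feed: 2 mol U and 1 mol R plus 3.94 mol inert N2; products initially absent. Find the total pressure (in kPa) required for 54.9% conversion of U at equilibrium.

Let X = conversion of U (basis 2 mol U); extent of reaction ξ = X.
Moles: n_U = 2 − 2X; n_R = 1 − X; n_S = 2X; n_I = 3.94 (inert).
n_T = Σnᵢ = 6.94 − X.
Kp = p_S^2 / (p_U^2 p_R) with p_i = (n_i/n_T)·P.
At X = 0.549: the mole-fraction product g(X) = Π y_i^ν_i = 21. Since Kp = g(X)·P^{-1}, P = (g/Kp)^(1/1) = (21/0.0635)^(1/1) = 331 kPa.

P = 331 kPa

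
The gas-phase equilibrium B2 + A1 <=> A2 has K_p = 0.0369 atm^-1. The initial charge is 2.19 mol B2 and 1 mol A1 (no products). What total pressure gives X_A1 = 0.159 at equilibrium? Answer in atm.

Take 1 mol A1 as basis and let X be its fractional conversion, so ξ = X.
Mole table: n_B2 = 2.19 − X; n_A1 = 1 − X; n_A2 = X.
n_T = Σnᵢ = 3.19 − X.
K_p = p_A2 / (p_B2 p_A1) with p_i = (n_i/n_T)·P.
At X = 0.159: the mole-fraction product g(X) = Π y_i^ν_i = 0.2821. Since K_p = g(X)·P^{-1}, P = (g/K_p)^(1/1) = (0.2821/0.0369)^(1/1) = 7.65 atm.

P = 7.65 atm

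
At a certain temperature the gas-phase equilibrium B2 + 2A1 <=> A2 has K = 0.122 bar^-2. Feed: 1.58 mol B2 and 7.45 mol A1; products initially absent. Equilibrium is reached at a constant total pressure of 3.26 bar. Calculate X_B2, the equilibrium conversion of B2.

Basis: 1.58 mol B2 initially; let X = conversion of B2. Extent ξ = 1.58X.
At extent ξ: n_B2 = 1.58 − 1.58X; n_A1 = 7.45 − 3.16X; n_A2 = 1.58X.
Total moles n_T = 9.03 − 3.16X.
With p_i = (n_i/n_T)P, K = p_A2 / (p_B2 p_A1^2).
Equating to 0.122 bar^-2 and solving on 0 < X < 1: X = 0.449.

X = 0.449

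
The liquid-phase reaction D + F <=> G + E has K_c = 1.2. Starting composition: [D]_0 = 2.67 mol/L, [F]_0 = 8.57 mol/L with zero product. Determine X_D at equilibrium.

Let X = conversion of D; extent ξ = 2.67·X mol/L.
Concentrations: [D] = 2.67 − 2.67X; [F] = 8.57 − 2.67X; [G] = 2.67X; [E] = 2.67X.
K_c = [G] [E] / ([D] [F]).
Setting equal to 1.2 and solving for X on (0,1) gives X = 0.787.

X = 0.787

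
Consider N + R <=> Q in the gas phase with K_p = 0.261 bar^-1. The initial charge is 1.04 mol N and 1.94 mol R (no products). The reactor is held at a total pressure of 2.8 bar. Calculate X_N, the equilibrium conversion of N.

Basis: 1.04 mol N initially; let X = conversion of N. Extent ξ = 1.04X.
Species balance: n_N = 1.04 − 1.04X; n_R = 1.94 − 1.04X; n_Q = 1.04X.
Total moles n_T = 2.98 − 1.04X.
With p_i = (n_i/n_T)P, K_p = p_Q / (p_N p_R).
Substituting and setting equal to 0.261 bar^-1 gives a polynomial in X; the root in (0,1) is X = 0.308.

X = 0.308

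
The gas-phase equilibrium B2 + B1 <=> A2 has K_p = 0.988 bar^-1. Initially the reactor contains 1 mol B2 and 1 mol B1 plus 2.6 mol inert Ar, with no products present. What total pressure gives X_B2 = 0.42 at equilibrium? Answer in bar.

P = 5.28 bar

Let X = conversion of B2 (basis 1 mol B2); extent of reaction ξ = X.
Mole table: n_B2 = 1 − X; n_B1 = 1 − X; n_A2 = X; n_I = 2.6 (inert).
n_T = Σnᵢ = 4.6 − X.
K_p = p_A2 / (p_B2 p_B1) with p_i = (n_i/n_T)·P.
At X = 0.42: the mole-fraction product g(X) = Π y_i^ν_i = 5.219. Since K_p = g(X)·P^{-1}, P = (g/K_p)^(1/1) = (5.219/0.988)^(1/1) = 5.28 bar.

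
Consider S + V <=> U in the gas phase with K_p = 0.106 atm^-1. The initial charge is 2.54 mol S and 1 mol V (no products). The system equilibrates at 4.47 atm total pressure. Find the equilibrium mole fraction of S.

y_S = 0.696

Basis: 1 mol V initially; let X = conversion of V. Extent ξ = X.
Species balance: n_S = 2.54 − X; n_V = 1 − X; n_U = X.
Summing: n_T = 3.54 − X.
y_i = n_i/n_T, p_i = y_i·P. K_p = p_U / (p_S p_V).
This yields a degree-2 equation in X; solving on (0,1), X = 0.248.
Then n_S = 2.29, n_T = 3.29, so y_S = 0.696.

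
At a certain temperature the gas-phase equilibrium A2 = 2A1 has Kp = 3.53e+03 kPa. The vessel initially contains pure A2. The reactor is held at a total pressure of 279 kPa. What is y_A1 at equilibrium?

y_A1 = 0.931

Take 1 mol A2 as basis and let X be its fractional conversion, so ξ = X.
Mole table: n_A2 = 1 − X; n_A1 = 2X.
Summing: n_T = 1 + X.
Mole fractions y_i = n_i/n_T; Kp = p_A1^2 / (p_A2) with p_i = y_i·P.
Equating to 3.53e+03 kPa and solving on 0 < X < 1: X = 0.872.
Then n_A1 = 1.74, n_T = 1.87, so y_A1 = 0.931.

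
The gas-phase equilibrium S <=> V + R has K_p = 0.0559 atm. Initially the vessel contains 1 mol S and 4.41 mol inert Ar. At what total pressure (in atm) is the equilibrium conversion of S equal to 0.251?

P = 3.76 atm

Basis: 1 mol S initially; let X = conversion of S. Extent ξ = X.
At extent ξ: n_S = 1 − X; n_V = X; n_R = X; n_I = 4.41 (inert).
Total moles n_T = 5.41 + X.
K_p = p_V p_R / (p_S) with p_i = (n_i/n_T)·P.
At X = 0.251: the mole-fraction product g(X) = Π y_i^ν_i = 0.01486. Since K_p = g(X)·P^{1}, P = (K_p/g)^(1/1) = (0.0559/0.01486)^(1/1) = 3.76 atm.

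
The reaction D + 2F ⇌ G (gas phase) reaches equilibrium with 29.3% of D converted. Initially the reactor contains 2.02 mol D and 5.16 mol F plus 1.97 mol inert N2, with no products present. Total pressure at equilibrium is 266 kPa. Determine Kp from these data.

Kp = 2.35e-05 kPa^-2

Let X = conversion of D (basis 2.02 mol D); extent of reaction ξ = 2.02X.
Moles: n_D = 2.02 − 2.02X; n_F = 5.16 − 4.04X; n_G = 2.02X; n_I = 1.97 (inert).
Summing: n_T = 9.15 − 4.04X.
At X = 0.293: n_D = 1.43, n_F = 3.98, n_G = 0.592, n_T = 7.97.
p_i = (n_i/n_T)·P. Kp = p_G / (p_D p_F^2) = 2.35e-05 kPa^-2.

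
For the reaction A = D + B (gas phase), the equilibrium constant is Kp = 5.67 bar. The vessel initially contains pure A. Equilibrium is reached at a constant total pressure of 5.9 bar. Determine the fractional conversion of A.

Take 1 mol A as basis and let X be its fractional conversion, so ξ = X.
Mole table: n_A = 1 − X; n_D = X; n_B = X.
Summing: n_T = 1 + X.
With p_i = (n_i/n_T)P, Kp = p_D p_B / (p_A).
This yields a degree-2 equation in X; solving on (0,1), X = 0.700.

X = 0.700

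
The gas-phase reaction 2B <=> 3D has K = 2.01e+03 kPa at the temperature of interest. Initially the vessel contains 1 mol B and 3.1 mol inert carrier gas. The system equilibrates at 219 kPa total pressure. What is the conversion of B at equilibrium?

X = 0.797

Take 1 mol B as basis and let X be its fractional conversion, so ξ = 0.5X.
Mole table: n_B = 1 − X; n_D = 1.5X; n_I = 3.1 (inert).
Total moles n_T = 4.1 + 0.5X.
Mole fractions y_i = n_i/n_T; K = p_D^3 / (p_B^2) with p_i = y_i·P.
Substituting and setting equal to 2.01e+03 kPa gives a polynomial in X; the root in (0,1) is X = 0.797.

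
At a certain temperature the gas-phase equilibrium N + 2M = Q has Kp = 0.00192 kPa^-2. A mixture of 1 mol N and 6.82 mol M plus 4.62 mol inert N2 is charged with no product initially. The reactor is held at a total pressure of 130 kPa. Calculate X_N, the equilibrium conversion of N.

X = 0.879

Let X = conversion of N (basis 1 mol N); extent of reaction ξ = X.
At extent ξ: n_N = 1 − X; n_M = 6.82 − 2X; n_Q = X; n_I = 4.62 (inert).
n_T = Σnᵢ = 12.4 − 2X.
Mole fractions y_i = n_i/n_T; Kp = p_Q / (p_N p_M^2) with p_i = y_i·P.
Setting this equal to 0.00192 kPa^-2 and taking the physical root (0 < X < 1) gives X = 0.879.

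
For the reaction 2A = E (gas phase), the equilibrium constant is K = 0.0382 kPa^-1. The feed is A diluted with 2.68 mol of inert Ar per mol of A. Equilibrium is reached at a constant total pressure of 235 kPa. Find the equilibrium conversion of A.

Basis: 1 mol A initially; let X = conversion of A. Extent ξ = 0.5X.
Species balance: n_A = 1 − X; n_E = 0.5X; n_I = 2.68 (inert).
Summing: n_T = 3.68 − 0.5X.
Mole fractions y_i = n_i/n_T; K = p_E / (p_A^2) with p_i = y_i·P.
Setting this equal to 0.0382 kPa^-1 and taking the physical root (0 < X < 1) gives X = 0.651.

X = 0.651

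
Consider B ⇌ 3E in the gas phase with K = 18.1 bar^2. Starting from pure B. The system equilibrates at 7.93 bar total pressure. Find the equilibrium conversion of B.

Basis: 1 mol B initially; let X = conversion of B. Extent ξ = X.
Moles: n_B = 1 − X; n_E = 3X.
Summing: n_T = 1 + 2X.
With p_i = (n_i/n_T)P, K = p_E^3 / (p_B).
Setting this equal to 18.1 bar^2 and taking the physical root (0 < X < 1) gives X = 0.264.

X = 0.264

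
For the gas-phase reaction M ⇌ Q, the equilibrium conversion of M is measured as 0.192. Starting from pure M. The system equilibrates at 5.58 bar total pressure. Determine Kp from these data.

Kp = 0.238

Basis: 1 mol M initially; let X = conversion of M. Extent ξ = X.
Species balance: n_M = 1 − X; n_Q = X.
n_T stays at 1 (no change in mole number).
At X = 0.192: n_M = 0.808, n_Q = 0.192, n_T = 1.
p_i = (n_i/n_T)·P. Kp = p_Q / (p_M) = 0.238.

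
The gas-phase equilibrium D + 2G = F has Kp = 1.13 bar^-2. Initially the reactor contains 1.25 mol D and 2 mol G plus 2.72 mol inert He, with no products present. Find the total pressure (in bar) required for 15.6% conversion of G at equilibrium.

P = 1.19 bar

Basis: 2 mol G initially; let X = conversion of G. Extent ξ = X.
Moles: n_D = 1.25 − X; n_G = 2 − 2X; n_F = X; n_I = 2.72 (inert).
Total moles n_T = 5.97 − 2X.
Kp = p_F / (p_D p_G^2) with p_i = (n_i/n_T)·P.
At X = 0.156: the mole-fraction product g(X) = Π y_i^ν_i = 1.602. Since Kp = g(X)·P^{-2}, P = (g/Kp)^(1/2) = (1.602/1.13)^(1/2) = 1.19 bar.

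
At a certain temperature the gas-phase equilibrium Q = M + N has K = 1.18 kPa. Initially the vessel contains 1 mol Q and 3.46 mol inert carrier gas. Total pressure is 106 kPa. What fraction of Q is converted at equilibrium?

Take 1 mol Q as basis and let X be its fractional conversion, so ξ = X.
Species balance: n_Q = 1 − X; n_M = X; n_N = X; n_I = 3.46 (inert).
Total moles n_T = 4.46 + X.
With p_i = (n_i/n_T)P, K = p_M p_N / (p_Q).
This yields a degree-2 equation in X; solving on (0,1), X = 0.203.

X = 0.203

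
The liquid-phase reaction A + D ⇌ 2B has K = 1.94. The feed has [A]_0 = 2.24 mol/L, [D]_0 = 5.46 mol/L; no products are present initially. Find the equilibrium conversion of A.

Let X = conversion of A; extent ξ = 2.24·X mol/L.
Concentrations: [A] = 2.24 − 2.24X; [D] = 5.46 − 2.24X; [B] = 4.48X.
K = [B]^2 / ([A] [D]).
Solving K = 1.94 for X ∈ (0,1): X = 0.598.

X = 0.598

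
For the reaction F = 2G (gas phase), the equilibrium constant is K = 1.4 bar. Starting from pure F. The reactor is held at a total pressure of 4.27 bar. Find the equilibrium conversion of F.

Take 1 mol F as basis and let X be its fractional conversion, so ξ = X.
Moles: n_F = 1 − X; n_G = 2X.
n_T = Σnᵢ = 1 + X.
Mole fractions y_i = n_i/n_T; K = p_G^2 / (p_F) with p_i = y_i·P.
Equating to 1.4 bar and solving on 0 < X < 1: X = 0.275.

X = 0.275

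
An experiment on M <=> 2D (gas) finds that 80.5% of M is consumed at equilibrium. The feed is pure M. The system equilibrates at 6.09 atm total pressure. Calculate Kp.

Basis: 1 mol M initially; let X = conversion of M. Extent ξ = X.
Moles: n_M = 1 − X; n_D = 2X.
n_T = Σnᵢ = 1 + X.
At X = 0.805: n_M = 0.195, n_D = 1.61, n_T = 1.81.
p_i = (n_i/n_T)·P. Kp = p_D^2 / (p_M) = 44.8 atm.

Kp = 44.8 atm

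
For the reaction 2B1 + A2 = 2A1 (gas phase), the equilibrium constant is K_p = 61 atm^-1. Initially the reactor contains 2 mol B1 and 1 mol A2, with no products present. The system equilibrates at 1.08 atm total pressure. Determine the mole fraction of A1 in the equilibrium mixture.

Let X = conversion of B1 (basis 2 mol B1); extent of reaction ξ = X.
Moles: n_B1 = 2 − 2X; n_A2 = 1 − X; n_A1 = 2X.
Summing: n_T = 3 − X.
y_i = n_i/n_T, p_i = y_i·P. K_p = p_A1^2 / (p_B1^2 p_A2).
Setting this equal to 61 atm^-1 and taking the physical root (0 < X < 1) gives X = 0.735.
Then n_A1 = 1.47, n_T = 2.26, so y_A1 = 0.649.

y_A1 = 0.649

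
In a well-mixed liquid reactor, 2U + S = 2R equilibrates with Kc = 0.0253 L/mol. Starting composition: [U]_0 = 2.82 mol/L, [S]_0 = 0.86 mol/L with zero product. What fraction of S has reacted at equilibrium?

X = 0.192

Let X = conversion of S; extent ξ = 0.86·X mol/L.
Concentrations: [U] = 2.82 − 1.72X; [S] = 0.86 − 0.86X; [R] = 1.72X.
Kc = [R]^2 / ([U]^2 [S]).
Setting equal to 0.0253 and solving for X on (0,1) gives X = 0.192.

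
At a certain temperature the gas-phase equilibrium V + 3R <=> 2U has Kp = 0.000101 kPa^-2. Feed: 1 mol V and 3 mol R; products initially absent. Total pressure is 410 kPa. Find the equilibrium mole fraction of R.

Let X = conversion of V (basis 1 mol V); extent of reaction ξ = X.
Moles: n_V = 1 − X; n_R = 3 − 3X; n_U = 2X.
n_T = Σnᵢ = 4 − 2X.
With p_i = (n_i/n_T)P, Kp = p_U^2 / (p_V p_R^3).
Setting this equal to 0.000101 kPa^-2 and taking the physical root (0 < X < 1) gives X = 0.603.
Then n_R = 1.19, n_T = 2.79, so y_R = 0.426.

y_R = 0.426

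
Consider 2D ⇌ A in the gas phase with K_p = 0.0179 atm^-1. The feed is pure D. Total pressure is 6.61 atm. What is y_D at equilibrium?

Take 1 mol D as basis and let X be its fractional conversion, so ξ = 0.5X.
Species balance: n_D = 1 − X; n_A = 0.5X.
Total moles n_T = 1 − 0.5X.
y_i = n_i/n_T, p_i = y_i·P. K_p = p_A / (p_D^2).
Setting this equal to 0.0179 atm^-1 and taking the physical root (0 < X < 1) gives X = 0.176.
Then n_D = 0.824, n_T = 0.912, so y_D = 0.903.

y_D = 0.903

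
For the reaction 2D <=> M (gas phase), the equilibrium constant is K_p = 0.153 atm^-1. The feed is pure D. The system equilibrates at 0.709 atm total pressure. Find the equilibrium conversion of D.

X = 0.165

Basis: 1 mol D initially; let X = conversion of D. Extent ξ = 0.5X.
Moles: n_D = 1 − X; n_M = 0.5X.
Total moles n_T = 1 − 0.5X.
y_i = n_i/n_T, p_i = y_i·P. K_p = p_M / (p_D^2).
Substituting and setting equal to 0.153 atm^-1 gives a polynomial in X; the root in (0,1) is X = 0.165.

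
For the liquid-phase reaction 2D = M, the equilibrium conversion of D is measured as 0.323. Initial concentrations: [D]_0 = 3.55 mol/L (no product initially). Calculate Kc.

Kc = 0.0993 L/mol

Let X = conversion of D.
Concentrations: [D] = 3.55 − 3.55X; [M] = 1.77X.
At X = 0.323: [D] = 2.4, [M] = 0.573.
Kc = [M] / ([D]^2) = 0.0993 L/mol.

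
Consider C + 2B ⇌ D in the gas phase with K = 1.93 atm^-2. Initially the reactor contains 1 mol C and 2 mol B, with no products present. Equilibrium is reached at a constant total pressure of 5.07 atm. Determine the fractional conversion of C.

X = 0.801

Take 1 mol C as basis and let X be its fractional conversion, so ξ = X.
At extent ξ: n_C = 1 − X; n_B = 2 − 2X; n_D = X.
n_T = Σnᵢ = 3 − 2X.
With p_i = (n_i/n_T)P, K = p_D / (p_C p_B^2).
Equating to 1.93 atm^-2 and solving on 0 < X < 1: X = 0.801.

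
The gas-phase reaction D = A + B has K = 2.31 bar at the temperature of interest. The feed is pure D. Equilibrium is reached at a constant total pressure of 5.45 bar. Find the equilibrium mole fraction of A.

y_A = 0.353

Basis: 1 mol D initially; let X = conversion of D. Extent ξ = X.
Species balance: n_D = 1 − X; n_A = X; n_B = X.
n_T = Σnᵢ = 1 + X.
y_i = n_i/n_T, p_i = y_i·P. K = p_A p_B / (p_D).
Substituting and setting equal to 2.31 bar gives a polynomial in X; the root in (0,1) is X = 0.546.
Then n_A = 0.546, n_T = 1.55, so y_A = 0.353.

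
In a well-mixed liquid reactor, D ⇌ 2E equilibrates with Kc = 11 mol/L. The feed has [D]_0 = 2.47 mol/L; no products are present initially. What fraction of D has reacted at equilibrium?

Let X = conversion of D; extent ξ = 2.47·X mol/L.
Concentrations: [D] = 2.47 − 2.47X; [E] = 4.94X.
Kc = [E]^2 / ([D]).
Equating to 11 mol/L: the physical root is X = 0.636.

X = 0.636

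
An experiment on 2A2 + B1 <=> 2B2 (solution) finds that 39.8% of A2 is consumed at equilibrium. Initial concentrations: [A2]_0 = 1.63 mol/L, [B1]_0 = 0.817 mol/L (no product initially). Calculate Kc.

Kc = 0.887 L/mol

Let X = conversion of A2.
Concentrations: [A2] = 1.63 − 1.63X; [B1] = 0.817 − 0.815X; [B2] = 1.63X.
At X = 0.398: [A2] = 0.981, [B1] = 0.493, [B2] = 0.649.
Kc = [B2]^2 / ([A2]^2 [B1]) = 0.887 L/mol.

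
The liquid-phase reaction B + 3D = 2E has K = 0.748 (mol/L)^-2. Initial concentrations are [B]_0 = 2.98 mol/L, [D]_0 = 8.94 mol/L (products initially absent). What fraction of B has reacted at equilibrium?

Let X = conversion of B; extent ξ = 2.98·X mol/L.
Concentrations: [B] = 2.98 − 2.98X; [D] = 8.94 − 8.94X; [E] = 5.96X.
K = [E]^2 / ([B] [D]^3).
Solving K = 0.748 for X ∈ (0,1): X = 0.681.

X = 0.681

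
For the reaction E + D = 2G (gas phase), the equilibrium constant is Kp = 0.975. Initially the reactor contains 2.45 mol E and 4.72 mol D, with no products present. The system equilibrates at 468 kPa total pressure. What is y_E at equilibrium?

Basis: 2.45 mol E initially; let X = conversion of E. Extent ξ = 2.45X.
Mole table: n_E = 2.45 − 2.45X; n_D = 4.72 − 2.45X; n_G = 4.9X.
Since Δν = 0, n_T = 7.17 throughout.
Mole fractions y_i = n_i/n_T; Kp = p_G^2 / (p_E p_D) with p_i = y_i·P.
This yields a degree-2 equation in X; solving on (0,1), X = 0.447.
Then n_E = 1.36, n_T = 7.17, so y_E = 0.189.

y_E = 0.189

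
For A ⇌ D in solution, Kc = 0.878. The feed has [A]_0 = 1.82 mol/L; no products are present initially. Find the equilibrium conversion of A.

Let X = conversion of A; extent ξ = 1.82·X mol/L.
Concentrations: [A] = 1.82 − 1.82X; [D] = 1.82X.
Kc = [D] / ([A]).
Equating to 0.878: the physical root is X = 0.468.

X = 0.468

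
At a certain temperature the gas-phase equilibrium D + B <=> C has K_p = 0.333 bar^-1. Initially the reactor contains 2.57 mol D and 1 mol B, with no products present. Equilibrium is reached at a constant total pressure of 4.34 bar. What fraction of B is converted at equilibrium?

X = 0.494

Basis: 1 mol B initially; let X = conversion of B. Extent ξ = X.
At extent ξ: n_D = 2.57 − X; n_B = 1 − X; n_C = X.
Summing: n_T = 3.57 − X.
With p_i = (n_i/n_T)P, K_p = p_C / (p_D p_B).
This yields a degree-2 equation in X; solving on (0,1), X = 0.494.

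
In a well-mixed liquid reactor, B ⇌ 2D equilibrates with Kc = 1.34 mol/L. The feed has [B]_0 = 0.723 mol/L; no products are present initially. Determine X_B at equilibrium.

Let X = conversion of B; extent ξ = 0.723·X mol/L.
Concentrations: [B] = 0.723 − 0.723X; [D] = 1.45X.
Kc = [D]^2 / ([B]).
Equating to 1.34 mol/L: the physical root is X = 0.487.

X = 0.487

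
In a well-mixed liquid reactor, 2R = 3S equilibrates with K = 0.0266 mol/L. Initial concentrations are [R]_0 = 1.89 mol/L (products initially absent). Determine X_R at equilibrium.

Let X = conversion of R; extent ξ = 1.89X/2 mol/L.
Concentrations: [R] = 1.89 − 1.89X; [S] = 2.83X.
K = [S]^3 / ([R]^2).
This equals 0.0266 at X = 0.145 (the root in 0 < X < 1).

X = 0.145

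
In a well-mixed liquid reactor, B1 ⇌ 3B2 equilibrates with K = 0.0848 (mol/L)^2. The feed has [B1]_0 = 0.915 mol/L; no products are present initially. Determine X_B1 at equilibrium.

Let X = conversion of B1; extent ξ = 0.915·X mol/L.
Concentrations: [B1] = 0.915 − 0.915X; [B2] = 2.75X.
K = [B2]^3 / ([B1]).
Solving K = 0.0848 for X ∈ (0,1): X = 0.147.

X = 0.147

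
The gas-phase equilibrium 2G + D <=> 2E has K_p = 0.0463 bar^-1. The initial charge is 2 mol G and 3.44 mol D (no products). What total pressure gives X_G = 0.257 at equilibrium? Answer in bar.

Let X = conversion of G (basis 2 mol G); extent of reaction ξ = X.
Species balance: n_G = 2 − 2X; n_D = 3.44 − X; n_E = 2X.
Summing: n_T = 5.44 − X.
K_p = p_E^2 / (p_G^2 p_D) with p_i = (n_i/n_T)·P.
At X = 0.257: the mole-fraction product g(X) = Π y_i^ν_i = 0.1948. Since K_p = g(X)·P^{-1}, P = (g/K_p)^(1/1) = (0.1948/0.0463)^(1/1) = 4.21 bar.

P = 4.21 bar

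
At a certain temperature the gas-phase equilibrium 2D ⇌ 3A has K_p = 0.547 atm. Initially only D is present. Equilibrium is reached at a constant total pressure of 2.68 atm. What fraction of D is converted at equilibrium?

X = 0.319

Let X = conversion of D (basis 1 mol D); extent of reaction ξ = 0.5X.
Moles: n_D = 1 − X; n_A = 1.5X.
n_T = Σnᵢ = 1 + 0.5X.
With p_i = (n_i/n_T)P, K_p = p_A^3 / (p_D^2).
Setting this equal to 0.547 atm and taking the physical root (0 < X < 1) gives X = 0.319.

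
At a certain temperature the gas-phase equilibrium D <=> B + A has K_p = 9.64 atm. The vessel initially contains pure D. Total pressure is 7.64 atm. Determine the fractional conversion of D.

X = 0.747

Take 1 mol D as basis and let X be its fractional conversion, so ξ = X.
Moles: n_D = 1 − X; n_B = X; n_A = X.
n_T = Σnᵢ = 1 + X.
y_i = n_i/n_T, p_i = y_i·P. K_p = p_B p_A / (p_D).
Equating to 9.64 atm and solving on 0 < X < 1: X = 0.747.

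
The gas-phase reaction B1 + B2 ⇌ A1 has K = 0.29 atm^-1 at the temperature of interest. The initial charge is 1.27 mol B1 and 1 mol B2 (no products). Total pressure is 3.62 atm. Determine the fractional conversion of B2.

X = 0.336

Let X = conversion of B2 (basis 1 mol B2); extent of reaction ξ = X.
At extent ξ: n_B1 = 1.27 − X; n_B2 = 1 − X; n_A1 = X.
Summing: n_T = 2.27 − X.
y_i = n_i/n_T, p_i = y_i·P. K = p_A1 / (p_B1 p_B2).
Substituting and setting equal to 0.29 atm^-1 gives a polynomial in X; the root in (0,1) is X = 0.336.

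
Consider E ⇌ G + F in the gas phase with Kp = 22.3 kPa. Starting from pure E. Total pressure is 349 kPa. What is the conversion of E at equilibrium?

Basis: 1 mol E initially; let X = conversion of E. Extent ξ = X.
At extent ξ: n_E = 1 − X; n_G = X; n_F = X.
Total moles n_T = 1 + X.
y_i = n_i/n_T, p_i = y_i·P. Kp = p_G p_F / (p_E).
Substituting and setting equal to 22.3 kPa gives a polynomial in X; the root in (0,1) is X = 0.245.

X = 0.245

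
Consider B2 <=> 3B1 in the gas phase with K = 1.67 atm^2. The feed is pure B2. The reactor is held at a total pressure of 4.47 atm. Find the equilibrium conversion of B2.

Let X = conversion of B2 (basis 1 mol B2); extent of reaction ξ = X.
Mole table: n_B2 = 1 − X; n_B1 = 3X.
n_T = Σnᵢ = 1 + 2X.
y_i = n_i/n_T, p_i = y_i·P. K = p_B1^3 / (p_B2).
Substituting and setting equal to 1.67 atm^2 gives a polynomial in X; the root in (0,1) is X = 0.166.

X = 0.166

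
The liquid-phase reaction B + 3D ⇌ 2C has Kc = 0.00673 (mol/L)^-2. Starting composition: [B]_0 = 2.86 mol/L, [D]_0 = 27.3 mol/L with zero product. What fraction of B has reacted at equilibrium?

Let X = conversion of B; extent ξ = 2.86·X mol/L.
Concentrations: [B] = 2.86 − 2.86X; [D] = 27.3 − 8.58X; [C] = 5.72X.
Kc = [C]^2 / ([B] [D]^3).
This equals 0.00673 at X = 0.848 (the root in 0 < X < 1).

X = 0.848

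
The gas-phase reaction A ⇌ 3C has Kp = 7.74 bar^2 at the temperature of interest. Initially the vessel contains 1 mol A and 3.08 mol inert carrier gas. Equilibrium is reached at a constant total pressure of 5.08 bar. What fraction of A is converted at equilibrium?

X = 0.519

Take 1 mol A as basis and let X be its fractional conversion, so ξ = X.
Moles: n_A = 1 − X; n_C = 3X; n_I = 3.08 (inert).
Summing: n_T = 4.08 + 2X.
Mole fractions y_i = n_i/n_T; Kp = p_C^3 / (p_A) with p_i = y_i·P.
This yields a degree-3 equation in X; solving on (0,1), X = 0.519.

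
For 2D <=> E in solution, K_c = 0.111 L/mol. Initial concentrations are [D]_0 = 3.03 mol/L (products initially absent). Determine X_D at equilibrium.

X = 0.315

Let X = conversion of D; extent ξ = 3.03X/2 mol/L.
Concentrations: [D] = 3.03 − 3.03X; [E] = 1.51X.
K_c = [E] / ([D]^2).
Equating to 0.111 L/mol: the physical root is X = 0.315.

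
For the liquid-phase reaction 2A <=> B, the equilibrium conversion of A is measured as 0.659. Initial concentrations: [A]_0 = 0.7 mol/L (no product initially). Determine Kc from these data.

Let X = conversion of A.
Concentrations: [A] = 0.7 − 0.7X; [B] = 0.35X.
At X = 0.659: [A] = 0.239, [B] = 0.231.
Kc = [B] / ([A]^2) = 4.05 L/mol.

Kc = 4.05 L/mol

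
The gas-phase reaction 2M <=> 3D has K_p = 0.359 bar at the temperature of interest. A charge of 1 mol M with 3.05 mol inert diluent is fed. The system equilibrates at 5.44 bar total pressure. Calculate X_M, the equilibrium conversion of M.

X = 0.332

Let X = conversion of M (basis 1 mol M); extent of reaction ξ = 0.5X.
Species balance: n_M = 1 − X; n_D = 1.5X; n_I = 3.05 (inert).
Summing: n_T = 4.05 + 0.5X.
With p_i = (n_i/n_T)P, K_p = p_D^3 / (p_M^2).
Substituting and setting equal to 0.359 bar gives a polynomial in X; the root in (0,1) is X = 0.332.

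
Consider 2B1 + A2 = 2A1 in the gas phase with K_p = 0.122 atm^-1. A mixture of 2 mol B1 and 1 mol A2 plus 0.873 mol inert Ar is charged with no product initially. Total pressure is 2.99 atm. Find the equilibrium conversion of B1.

Basis: 2 mol B1 initially; let X = conversion of B1. Extent ξ = X.
Species balance: n_B1 = 2 − 2X; n_A2 = 1 − X; n_A1 = 2X; n_I = 0.873 (inert).
Total moles n_T = 3.87 − X.
With p_i = (n_i/n_T)P, K_p = p_A1^2 / (p_B1^2 p_A2).
Substituting and setting equal to 0.122 atm^-1 gives a polynomial in X; the root in (0,1) is X = 0.218.

X = 0.218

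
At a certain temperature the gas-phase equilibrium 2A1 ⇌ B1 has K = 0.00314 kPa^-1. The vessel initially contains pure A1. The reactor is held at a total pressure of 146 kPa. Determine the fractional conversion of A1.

Basis: 1 mol A1 initially; let X = conversion of A1. Extent ξ = 0.5X.
Species balance: n_A1 = 1 − X; n_B1 = 0.5X.
Summing: n_T = 1 − 0.5X.
With p_i = (n_i/n_T)P, K = p_B1 / (p_A1^2).
Setting this equal to 0.00314 kPa^-1 and taking the physical root (0 < X < 1) gives X = 0.406.

X = 0.406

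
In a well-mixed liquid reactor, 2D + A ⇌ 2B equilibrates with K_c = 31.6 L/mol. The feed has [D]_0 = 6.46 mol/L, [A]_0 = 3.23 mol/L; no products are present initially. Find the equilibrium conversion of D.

Let X = conversion of D; extent ξ = 6.46X/2 mol/L.
Concentrations: [D] = 6.46 − 6.46X; [A] = 3.23 − 3.23X; [B] = 6.46X.
K_c = [B]^2 / ([D]^2 [A]).
This equals 31.6 at X = 0.814 (the root in 0 < X < 1).

X = 0.814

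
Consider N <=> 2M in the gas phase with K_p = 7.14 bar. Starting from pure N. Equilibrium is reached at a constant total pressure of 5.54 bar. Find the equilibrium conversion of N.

Let X = conversion of N (basis 1 mol N); extent of reaction ξ = X.
At extent ξ: n_N = 1 − X; n_M = 2X.
Summing: n_T = 1 + X.
With p_i = (n_i/n_T)P, K_p = p_M^2 / (p_N).
Substituting and setting equal to 7.14 bar gives a polynomial in X; the root in (0,1) is X = 0.494.

X = 0.494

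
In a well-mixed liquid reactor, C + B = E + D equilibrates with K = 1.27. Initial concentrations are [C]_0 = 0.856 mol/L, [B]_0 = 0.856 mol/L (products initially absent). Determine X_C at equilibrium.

X = 0.530

Let X = conversion of C; extent ξ = 0.856·X mol/L.
Concentrations: [C] = 0.856 − 0.856X; [B] = 0.856 − 0.856X; [E] = 0.856X; [D] = 0.856X.
K = [E] [D] / ([C] [B]).
Equating to 1.27: the physical root is X = 0.530.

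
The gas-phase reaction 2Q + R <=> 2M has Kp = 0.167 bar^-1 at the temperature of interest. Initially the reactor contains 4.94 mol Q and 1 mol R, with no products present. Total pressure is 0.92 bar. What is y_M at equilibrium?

Let X = conversion of R (basis 1 mol R); extent of reaction ξ = X.
At extent ξ: n_Q = 4.94 − 2X; n_R = 1 − X; n_M = 2X.
Summing: n_T = 5.94 − X.
With p_i = (n_i/n_T)P, Kp = p_M^2 / (p_Q^2 p_R).
This yields a degree-3 equation in X; solving on (0,1), X = 0.300.
Then n_M = 0.599, n_T = 5.64, so y_M = 0.106.

y_M = 0.106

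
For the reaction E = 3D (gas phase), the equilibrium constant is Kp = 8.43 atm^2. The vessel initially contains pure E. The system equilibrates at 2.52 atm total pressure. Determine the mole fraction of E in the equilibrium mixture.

y_E = 0.281

Take 1 mol E as basis and let X be its fractional conversion, so ξ = X.
Moles: n_E = 1 − X; n_D = 3X.
n_T = Σnᵢ = 1 + 2X.
Mole fractions y_i = n_i/n_T; Kp = p_D^3 / (p_E) with p_i = y_i·P.
This yields a degree-3 equation in X; solving on (0,1), X = 0.461.
Then n_E = 0.539, n_T = 1.92, so y_E = 0.281.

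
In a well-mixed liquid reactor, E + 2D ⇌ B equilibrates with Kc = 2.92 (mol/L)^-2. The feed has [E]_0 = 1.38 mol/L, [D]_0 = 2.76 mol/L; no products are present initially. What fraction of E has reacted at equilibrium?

Let X = conversion of E; extent ξ = 1.38·X mol/L.
Concentrations: [E] = 1.38 − 1.38X; [D] = 2.76 − 2.76X; [B] = 1.38X.
Kc = [B] / ([E] [D]^2).
Setting equal to 2.92 and solving for X on (0,1) gives X = 0.686.

X = 0.686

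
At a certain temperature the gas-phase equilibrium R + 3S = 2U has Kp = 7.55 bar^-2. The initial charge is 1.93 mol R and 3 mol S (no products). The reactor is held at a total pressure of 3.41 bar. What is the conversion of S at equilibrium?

X = 0.783

Take 3 mol S as basis and let X be its fractional conversion, so ξ = X.
Moles: n_R = 1.93 − X; n_S = 3 − 3X; n_U = 2X.
n_T = Σnᵢ = 4.93 − 2X.
With p_i = (n_i/n_T)P, Kp = p_U^2 / (p_R p_S^3).
Setting this equal to 7.55 bar^-2 and taking the physical root (0 < X < 1) gives X = 0.783.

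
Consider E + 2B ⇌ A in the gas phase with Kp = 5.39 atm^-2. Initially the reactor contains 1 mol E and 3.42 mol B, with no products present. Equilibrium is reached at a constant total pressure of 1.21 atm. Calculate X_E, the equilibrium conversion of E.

X = 0.771

Let X = conversion of E (basis 1 mol E); extent of reaction ξ = X.
Mole table: n_E = 1 − X; n_B = 3.42 − 2X; n_A = X.
Summing: n_T = 4.42 − 2X.
y_i = n_i/n_T, p_i = y_i·P. Kp = p_A / (p_E p_B^2).
Setting this equal to 5.39 atm^-2 and taking the physical root (0 < X < 1) gives X = 0.771.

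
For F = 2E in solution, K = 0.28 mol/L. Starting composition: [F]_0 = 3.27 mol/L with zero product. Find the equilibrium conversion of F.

X = 0.136

Let X = conversion of F; extent ξ = 3.27·X mol/L.
Concentrations: [F] = 3.27 − 3.27X; [E] = 6.54X.
K = [E]^2 / ([F]).
This equals 0.28 at X = 0.136 (the root in 0 < X < 1).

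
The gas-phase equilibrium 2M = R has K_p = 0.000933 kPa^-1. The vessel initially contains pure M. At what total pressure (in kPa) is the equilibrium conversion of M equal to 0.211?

Let X = conversion of M (basis 1 mol M); extent of reaction ξ = 0.5X.
At extent ξ: n_M = 1 − X; n_R = 0.5X.
Summing: n_T = 1 − 0.5X.
K_p = p_R / (p_M^2) with p_i = (n_i/n_T)·P.
At X = 0.211: the mole-fraction product g(X) = Π y_i^ν_i = 0.1516. Since K_p = g(X)·P^{-1}, P = (g/K_p)^(1/1) = (0.1516/0.000933)^(1/1) = 162 kPa.

P = 162 kPa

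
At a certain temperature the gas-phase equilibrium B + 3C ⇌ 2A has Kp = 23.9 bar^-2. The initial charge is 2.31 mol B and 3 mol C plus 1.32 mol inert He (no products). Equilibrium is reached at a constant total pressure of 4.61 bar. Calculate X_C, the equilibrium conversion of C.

Basis: 3 mol C initially; let X = conversion of C. Extent ξ = X.
At extent ξ: n_B = 2.31 − X; n_C = 3 − 3X; n_A = 2X; n_I = 1.32 (inert).
Summing: n_T = 6.63 − 2X.
With p_i = (n_i/n_T)P, Kp = p_A^2 / (p_B p_C^3).
Setting this equal to 23.9 bar^-2 and taking the physical root (0 < X < 1) gives X = 0.848.

X = 0.848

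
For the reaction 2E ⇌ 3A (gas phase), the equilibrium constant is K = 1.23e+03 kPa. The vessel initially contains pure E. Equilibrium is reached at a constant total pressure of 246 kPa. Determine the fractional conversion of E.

Take 1 mol E as basis and let X be its fractional conversion, so ξ = 0.5X.
At extent ξ: n_E = 1 − X; n_A = 1.5X.
Total moles n_T = 1 + 0.5X.
y_i = n_i/n_T, p_i = y_i·P. K = p_A^3 / (p_E^2).
Equating to 1.23e+03 kPa and solving on 0 < X < 1: X = 0.637.

X = 0.637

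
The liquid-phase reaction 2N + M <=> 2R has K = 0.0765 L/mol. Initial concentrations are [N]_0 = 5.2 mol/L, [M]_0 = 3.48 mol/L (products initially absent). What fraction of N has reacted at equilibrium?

Let X = conversion of N; extent ξ = 5.2X/2 mol/L.
Concentrations: [N] = 5.2 − 5.2X; [M] = 3.48 − 2.6X; [R] = 5.2X.
K = [R]^2 / ([N]^2 [M]).
Solving K = 0.0765 for X ∈ (0,1): X = 0.311.

X = 0.311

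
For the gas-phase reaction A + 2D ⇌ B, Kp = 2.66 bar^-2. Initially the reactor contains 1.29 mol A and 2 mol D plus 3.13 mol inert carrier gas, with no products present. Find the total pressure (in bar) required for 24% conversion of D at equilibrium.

Basis: 2 mol D initially; let X = conversion of D. Extent ξ = X.
Mole table: n_A = 1.29 − X; n_D = 2 − 2X; n_B = X; n_I = 3.13 (inert).
Summing: n_T = 6.42 − 2X.
Kp = p_B / (p_A p_D^2) with p_i = (n_i/n_T)·P.
At X = 0.24: the mole-fraction product g(X) = Π y_i^ν_i = 3.491. Since Kp = g(X)·P^{-2}, P = (g/Kp)^(1/2) = (3.491/2.66)^(1/2) = 1.15 bar.

P = 1.15 bar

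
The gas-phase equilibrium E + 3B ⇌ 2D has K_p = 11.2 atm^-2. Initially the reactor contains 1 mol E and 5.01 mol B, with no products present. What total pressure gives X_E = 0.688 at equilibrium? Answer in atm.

P = 0.675 atm

Let X = conversion of E (basis 1 mol E); extent of reaction ξ = X.
Moles: n_E = 1 − X; n_B = 5.01 − 3X; n_D = 2X.
n_T = Σnᵢ = 6.01 − 2X.
K_p = p_D^2 / (p_E p_B^3) with p_i = (n_i/n_T)·P.
At X = 0.688: the mole-fraction product g(X) = Π y_i^ν_i = 5.097. Since K_p = g(X)·P^{-2}, P = (g/K_p)^(1/2) = (5.097/11.2)^(1/2) = 0.675 atm.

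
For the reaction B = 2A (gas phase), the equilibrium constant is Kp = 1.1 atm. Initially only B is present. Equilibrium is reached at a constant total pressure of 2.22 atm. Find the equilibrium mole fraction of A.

y_A = 0.498

Let X = conversion of B (basis 1 mol B); extent of reaction ξ = X.
Mole table: n_B = 1 − X; n_A = 2X.
Summing: n_T = 1 + X.
y_i = n_i/n_T, p_i = y_i·P. Kp = p_A^2 / (p_B).
Setting this equal to 1.1 atm and taking the physical root (0 < X < 1) gives X = 0.332.
Then n_A = 0.664, n_T = 1.33, so y_A = 0.498.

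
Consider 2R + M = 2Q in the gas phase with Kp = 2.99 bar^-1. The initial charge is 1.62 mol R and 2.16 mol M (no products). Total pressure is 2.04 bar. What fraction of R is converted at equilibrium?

Basis: 1.62 mol R initially; let X = conversion of R. Extent ξ = 0.81X.
Species balance: n_R = 1.62 − 1.62X; n_M = 2.16 − 0.81X; n_Q = 1.62X.
n_T = Σnᵢ = 3.78 − 0.81X.
With p_i = (n_i/n_T)P, Kp = p_Q^2 / (p_R^2 p_M).
This yields a degree-3 equation in X; solving on (0,1), X = 0.637.

X = 0.637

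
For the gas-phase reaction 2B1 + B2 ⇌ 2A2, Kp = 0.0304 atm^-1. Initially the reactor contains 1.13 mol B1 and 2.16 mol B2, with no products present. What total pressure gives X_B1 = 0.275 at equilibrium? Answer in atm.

P = 7.4 atm

Let X = conversion of B1 (basis 1.13 mol B1); extent of reaction ξ = 0.565X.
Species balance: n_B1 = 1.13 − 1.13X; n_B2 = 2.16 − 0.565X; n_A2 = 1.13X.
Summing: n_T = 3.29 − 0.565X.
Kp = p_A2^2 / (p_B1^2 p_B2) with p_i = (n_i/n_T)·P.
At X = 0.275: the mole-fraction product g(X) = Π y_i^ν_i = 0.225. Since Kp = g(X)·P^{-1}, P = (g/Kp)^(1/1) = (0.225/0.0304)^(1/1) = 7.4 atm.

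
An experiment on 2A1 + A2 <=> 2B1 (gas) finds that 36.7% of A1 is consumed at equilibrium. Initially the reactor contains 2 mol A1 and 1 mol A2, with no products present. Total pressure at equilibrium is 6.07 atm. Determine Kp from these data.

Kp = 0.23 atm^-1

Let X = conversion of A1 (basis 2 mol A1); extent of reaction ξ = X.
Mole table: n_A1 = 2 − 2X; n_A2 = 1 − X; n_B1 = 2X.
n_T = Σnᵢ = 3 − X.
At X = 0.367: n_A1 = 1.27, n_A2 = 0.633, n_B1 = 0.734, n_T = 2.63.
p_i = (n_i/n_T)·P. Kp = p_B1^2 / (p_A1^2 p_A2) = 0.23 atm^-1.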